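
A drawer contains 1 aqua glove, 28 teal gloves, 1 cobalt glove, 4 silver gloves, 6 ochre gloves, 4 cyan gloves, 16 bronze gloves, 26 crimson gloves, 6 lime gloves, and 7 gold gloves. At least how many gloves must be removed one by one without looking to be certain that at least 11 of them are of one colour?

60

Put each drawn glove into a box by colour. The largest draw with every box below 11 takes min(count, 10) from each colour; colours with fewer than 10 contribute all they have.
Σ min(cᵢ, 10) = 1 + 10 + 1 + 4 + 6 + 4 + 10 + 10 + 6 + 7 = 59.
Draw number 59 + 1 = 60 must push one box to 11.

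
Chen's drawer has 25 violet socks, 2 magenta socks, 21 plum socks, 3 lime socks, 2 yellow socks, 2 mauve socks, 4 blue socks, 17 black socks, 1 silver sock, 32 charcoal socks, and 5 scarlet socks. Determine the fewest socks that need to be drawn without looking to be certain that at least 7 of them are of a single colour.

An adversary could hand out at most 6 socks per colour (7 colours run out sooner): 6 + 2 + 6 + 3 + 2 + 2 + 4 + 6 + 1 + 6 + 5 = 43 socks and still no colour has 7.
One more sock lands in a colour already at 6, so 44 draws are enough and 43 are not.

44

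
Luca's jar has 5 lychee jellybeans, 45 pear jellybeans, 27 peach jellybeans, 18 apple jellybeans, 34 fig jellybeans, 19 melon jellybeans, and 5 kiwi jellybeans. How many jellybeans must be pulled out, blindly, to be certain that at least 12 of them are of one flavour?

66

By pigeonhole, put each drawn jellybean into a box by flavour. The largest draw with every box below 12 takes min(count, 11) from each flavour; flavours with fewer than 11 contribute all they have.
Σ min(cᵢ, 11) = 5 + 11 + 11 + 11 + 11 + 11 + 5 = 65.
Draw number 65 + 1 = 66 must push one box to 12.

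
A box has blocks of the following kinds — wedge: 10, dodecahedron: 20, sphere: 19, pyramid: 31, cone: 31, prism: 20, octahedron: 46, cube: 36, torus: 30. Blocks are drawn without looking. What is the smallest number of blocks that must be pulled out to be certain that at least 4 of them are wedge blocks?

In the worst case for collecting wedge blocks, every non-wedge block comes out first.
There are 20 + 19 + 31 + 31 + 20 + 46 + 36 + 30 = 233 non-wedge blocks altogether.
After those, each further block must be wedge, so 233 + 4 = 237 draws guarantee 4 wedge blocks.

237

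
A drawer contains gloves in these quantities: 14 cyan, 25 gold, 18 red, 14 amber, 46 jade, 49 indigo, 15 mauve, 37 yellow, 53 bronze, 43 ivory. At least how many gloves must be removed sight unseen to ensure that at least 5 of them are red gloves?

In the worst case for collecting red gloves, every non-red glove comes out first.
There are 14 + 25 + 14 + 46 + 49 + 15 + 37 + 53 + 43 = 296 non-red gloves altogether.
After those, each further glove must be red, so 296 + 5 = 301 draws guarantee 5 red gloves.

301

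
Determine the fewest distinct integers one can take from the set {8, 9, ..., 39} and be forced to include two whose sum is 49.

A set avoiding the sum 49 can contain at most one of each pair {x, 49−x}, plus the 2 elements whose complement lies outside the range.
The integers 8, …, 24 (17 of them) are such a set: any two sum to at least 8+9 = 17 and at most 23+24 = 47 < 49.
By pigeonhole, any 18th integer completes one of the 15 pairs, so 18 choices force a sum of 49.

18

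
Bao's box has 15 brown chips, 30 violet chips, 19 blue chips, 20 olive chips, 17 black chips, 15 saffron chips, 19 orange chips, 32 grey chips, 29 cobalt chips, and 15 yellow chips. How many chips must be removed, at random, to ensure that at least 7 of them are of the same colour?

61

Pigeonhole: put each drawn chip into a box by colour. The largest draw with every box below 7 takes min(count, 6) from each colour.
Σ min(cᵢ, 6) = 6 + 6 + 6 + 6 + 6 + 6 + 6 + 6 + 6 + 6 = 60.
Draw number 60 + 1 = 61 must push one box to 7.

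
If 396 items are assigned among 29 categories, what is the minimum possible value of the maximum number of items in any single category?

14

The 29 categories are the holes and the 396 items are the pigeons.
If every category held at most 13 items, the total would be at most 29 × 13 = 377, which is less than 396.
So some category holds at least ⌈396/29⌉ = 14 items.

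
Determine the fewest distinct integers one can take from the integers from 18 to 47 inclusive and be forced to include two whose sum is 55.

A set avoiding the sum 55 can contain at most one of each pair {x, 55−x}, plus the 10 elements whose complement lies outside the range.
The integers 28, …, 47 (20 of them) are such a set: any two sum to at least 28+29 = 57 > 55.
By pigeonhole, any 21st integer completes one of the 10 pairs, so 21 choices force a sum of 55.

21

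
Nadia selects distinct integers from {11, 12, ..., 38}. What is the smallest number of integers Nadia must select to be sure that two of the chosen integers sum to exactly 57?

19

Two chosen integers sum to 57 exactly when both halves of some pair {x, 57−x} with 19 ≤ x ≤ 57−x ≤ 38 are chosen — 10 such pairs.
The remaining 8 elements (those with no distinct partner in range) can never complete a 57-sum, so the worst case takes all of them and one from each pair: 8 + 10 = 18.
By the pigeonhole principle, the 19th integer has to be the second member of some pair, so 18 + 1 = 19.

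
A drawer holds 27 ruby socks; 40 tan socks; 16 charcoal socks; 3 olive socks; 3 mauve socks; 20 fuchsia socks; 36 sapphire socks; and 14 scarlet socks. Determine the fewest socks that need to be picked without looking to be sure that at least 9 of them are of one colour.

An adversary could hand out at most 8 socks per colour (olive, mauve run out sooner): 8 + 8 + 8 + 3 + 3 + 8 + 8 + 8 = 54 socks and still no colour has 9.
Pigeonhole: one more sock lands in a colour already at 8, so 55 draws are enough and 54 are not.

55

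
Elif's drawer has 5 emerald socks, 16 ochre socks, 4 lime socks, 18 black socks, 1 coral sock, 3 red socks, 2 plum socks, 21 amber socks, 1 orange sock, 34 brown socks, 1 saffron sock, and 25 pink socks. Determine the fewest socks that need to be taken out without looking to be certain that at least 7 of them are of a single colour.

By pigeonhole, the 12 colours are the holes; the socks drawn are the pigeons.
To avoid 7 of any one colour, the worst case takes at most 6 of each colour, or every sock of a colour that has fewer than 6.
That gives 5 + 6 + 4 + 6 + 1 + 3 + 2 + 6 + 1 + 6 + 1 + 6 = 47 socks with no colour reaching 7.
The next sock forces some colour to 7, so 47 + 1 = 48.

48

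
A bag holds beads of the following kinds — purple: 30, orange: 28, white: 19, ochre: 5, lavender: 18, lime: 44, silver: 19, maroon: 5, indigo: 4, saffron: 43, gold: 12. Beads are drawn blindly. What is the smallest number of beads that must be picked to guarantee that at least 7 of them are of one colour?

Put each drawn bead into a box by colour. The largest draw with every box below 7 takes min(count, 6) from each colour; colours with fewer than 6 contribute all they have.
Σ min(cᵢ, 6) = 6 + 6 + 6 + 5 + 6 + 6 + 6 + 5 + 4 + 6 + 6 = 62.
Draw number 62 + 1 = 63 must push one box to 7.

63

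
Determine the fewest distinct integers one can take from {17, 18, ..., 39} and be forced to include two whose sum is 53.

A set avoiding the sum 53 can contain at most one of each pair {x, 53−x}, plus the 3 elements whose complement lies outside the range.
The integers 27, …, 39 (13 of them) are such a set: any two sum to at least 27+28 = 55 > 53.
By the pigeonhole principle, any 14th integer completes one of the 10 pairs, so 14 choices force a sum of 53.

14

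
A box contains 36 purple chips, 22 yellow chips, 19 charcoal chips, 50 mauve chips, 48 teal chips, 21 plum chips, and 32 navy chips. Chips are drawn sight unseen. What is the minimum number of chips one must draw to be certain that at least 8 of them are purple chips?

200

In the worst case for collecting purple chips, every non-purple chip comes out first.
There are 22 + 19 + 50 + 48 + 21 + 32 = 192 non-purple chips altogether.
After those, each further chip must be purple, so 192 + 8 = 200 draws guarantee 8 purple chips.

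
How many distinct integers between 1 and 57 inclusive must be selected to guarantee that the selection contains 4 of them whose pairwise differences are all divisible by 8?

25

Integers whose pairwise differences are multiples of 8 are exactly those sharing a remainder mod 8. By the pigeonhole principle, the 8 residue classes mod 8 are the pigeonholes.
With 24 integers one could put 3 in each residue class and have no class reach 4.
The 25th integer pushes some class to 4, so 8·3 + 1 = 25.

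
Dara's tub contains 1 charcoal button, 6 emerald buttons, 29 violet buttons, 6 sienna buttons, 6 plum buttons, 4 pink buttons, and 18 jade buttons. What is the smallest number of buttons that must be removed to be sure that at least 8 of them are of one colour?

38

An adversary could hand out at most 7 buttons per colour (5 colours run out sooner): 1 + 6 + 7 + 6 + 6 + 4 + 7 = 37 buttons and still no colour has 8.
By the pigeonhole principle, one more button lands in a colour already at 7, so 38 draws are enough and 37 are not.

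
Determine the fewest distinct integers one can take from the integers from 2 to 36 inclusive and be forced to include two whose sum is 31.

A set avoiding the sum 31 can contain at most one of each pair {x, 31−x}, plus the 7 elements whose complement lies outside the range.
The integers 16, …, 36 (21 of them) are such a set: any two sum to at least 16+17 = 33 > 31.
Any 22nd integer completes one of the 14 pairs, so 22 choices force a sum of 31.

22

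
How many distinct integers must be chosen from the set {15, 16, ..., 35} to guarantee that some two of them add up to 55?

Group the elements by complementary pair {x, 55−x}: {20,35}, {21,34}, {22,33}, …, giving 8 two-element pairs and 5 integers whose partner 55−x falls outside [15,35].
Pigeonhole: treating each of those 13 groups as a pigeonhole, one can pick one integer per group — 13 integers — with no two summing to 55.
The 14th integer lands in an occupied pair, forcing a sum of 55.

14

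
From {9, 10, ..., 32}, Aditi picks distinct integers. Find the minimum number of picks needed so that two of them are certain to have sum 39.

14

A set avoiding the sum 39 can contain at most one of each pair {x, 39−x}, plus the 2 elements whose complement lies outside the range.
The integers 20, …, 32 (13 of them) are such a set: any two sum to at least 20+21 = 41 > 39.
By pigeonhole, any 14th integer completes one of the 11 pairs, so 14 choices force a sum of 39.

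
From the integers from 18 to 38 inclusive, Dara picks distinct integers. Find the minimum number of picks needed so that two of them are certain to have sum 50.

A set avoiding the sum 50 can contain at most one of each pair {x, 50−x}, plus the 7 elements whose complement lies outside the range or equal to its own complement.
The integers 25, …, 38 (14 of them) are such a set: any two sum to at least 25+26 = 51 > 50.
By pigeonhole, any 15th integer completes one of the 7 pairs, so 15 choices force a sum of 50.

15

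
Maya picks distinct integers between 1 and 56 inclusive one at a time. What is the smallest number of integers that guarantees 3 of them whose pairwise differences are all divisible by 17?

Integers whose pairwise differences are multiples of 17 are exactly those sharing a remainder mod 17. The 17 residue classes mod 17 are the pigeonholes.
With 34 integers one could put 2 in each residue class and have no class reach 3.
The 35th integer pushes some class to 3, so 17·2 + 1 = 35.

35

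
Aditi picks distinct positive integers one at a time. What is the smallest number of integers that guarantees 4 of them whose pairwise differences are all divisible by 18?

Integers whose pairwise differences are multiples of 18 are exactly those sharing a remainder mod 18. The 18 residue classes mod 18 are the pigeonholes.
With 54 integers one could put 3 in each residue class and have no class reach 4.
The 55th integer pushes some class to 4, so 18·3 + 1 = 55.

55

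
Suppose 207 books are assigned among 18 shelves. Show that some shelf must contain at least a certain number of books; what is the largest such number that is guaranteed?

By the pigeonhole principle, the 18 shelves are the holes and the 207 books are the pigeons.
If every shelf held at most 11 books, the total would be at most 18 × 11 = 198, which is less than 207.
So some shelf holds at least ⌈207/18⌉ = 12 books.

12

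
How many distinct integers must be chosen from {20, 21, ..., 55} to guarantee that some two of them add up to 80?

A set avoiding the sum 80 can contain at most one of each pair {x, 80−x}, plus the 6 elements whose complement lies outside the range or equal to its own complement.
The integers 20, …, 40 (21 of them) are such a set: any two sum to at least 20+21 = 41 and at most 39+40 = 79 < 80.
By pigeonhole, any 22nd integer completes one of the 15 pairs, so 22 choices force a sum of 80.

22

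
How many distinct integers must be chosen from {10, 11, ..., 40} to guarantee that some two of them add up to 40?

22

A set avoiding the sum 40 can contain at most one of each pair {x, 40−x}, plus the 11 elements whose complement lies outside the range or equal to its own complement.
The integers 20, …, 40 (21 of them) are such a set: any two sum to at least 20+21 = 41 > 40.
Any 22nd integer completes one of the 10 pairs, so 22 choices force a sum of 40.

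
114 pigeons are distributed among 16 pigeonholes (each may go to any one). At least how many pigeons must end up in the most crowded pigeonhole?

By pigeonhole, the 16 pigeonholes are the holes and the 114 pigeons are the pigeons.
If every pigeonhole held at most 7 pigeons, the total would be at most 16 × 7 = 112, which is less than 114.
So some pigeonhole holds at least ⌈114/16⌉ = 8 pigeons.

8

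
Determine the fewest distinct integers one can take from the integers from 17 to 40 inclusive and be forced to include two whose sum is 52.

16

Group the elements by complementary pair {x, 52−x}: {17,35}, {18,34}, {19,33}, …, giving 9 two-element pairs, the single value 26 (it cannot pair with itself since the integers are distinct), and 5 integers whose partner 52−x falls outside [17,40].
Treating each of those 15 groups as a pigeonhole, one can pick one integer per group — 15 integers — with no two summing to 52.
The 16th integer lands in an occupied pair, forcing a sum of 52.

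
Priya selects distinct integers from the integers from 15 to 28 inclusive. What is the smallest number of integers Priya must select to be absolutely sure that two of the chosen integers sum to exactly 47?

10

Two chosen integers sum to 47 exactly when both halves of some pair {x, 47−x} with 19 ≤ x ≤ 47−x ≤ 28 are chosen — 5 such pairs.
The remaining 4 elements (those with no distinct partner in range) can never complete a 47-sum, so the worst case takes all of them and one from each pair: 4 + 5 = 9.
The 10th integer has to be the second member of some pair, so 9 + 1 = 10.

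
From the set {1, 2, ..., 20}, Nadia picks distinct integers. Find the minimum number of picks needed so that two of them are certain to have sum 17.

Group the elements by complementary pair {x, 17−x}: {1,16}, {2,15}, {3,14}, …, giving 8 two-element pairs and 4 integers whose partner 17−x falls outside [1,20].
Treating each of those 12 groups as a pigeonhole, one can pick one integer per group — 12 integers — with no two summing to 17.
The 13th integer lands in an occupied pair, forcing a sum of 17.

13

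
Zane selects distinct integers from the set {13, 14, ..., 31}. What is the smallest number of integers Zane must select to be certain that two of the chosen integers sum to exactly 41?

12

Two chosen integers sum to 41 exactly when both halves of some pair {x, 41−x} with 13 ≤ x ≤ 41−x ≤ 28 are chosen — 8 such pairs.
The remaining 3 elements (those with no distinct partner in range) can never complete a 41-sum, so the worst case takes all of them and one from each pair: 3 + 8 = 11.
The 12th integer has to be the second member of some pair, so 11 + 1 = 12.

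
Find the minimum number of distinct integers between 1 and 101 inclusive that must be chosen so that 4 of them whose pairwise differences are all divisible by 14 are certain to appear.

43

Integers whose pairwise differences are multiples of 14 are exactly those sharing a remainder mod 14. The 14 residue classes mod 14 are the pigeonholes.
With 42 integers one could put 3 in each residue class and have no class reach 4.
The 43rd integer pushes some class to 4, so 14·3 + 1 = 43.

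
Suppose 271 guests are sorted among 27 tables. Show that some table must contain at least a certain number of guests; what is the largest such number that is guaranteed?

By the pigeonhole principle, the 27 tables are the holes and the 271 guests are the pigeons.
If every table held at most 10 guests, the total would be at most 27 × 10 = 270, which is less than 271.
So some table holds at least ⌈271/27⌉ = 11 guests.

11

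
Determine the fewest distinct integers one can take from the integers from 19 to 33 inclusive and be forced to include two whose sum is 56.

11

Group the elements by complementary pair {x, 56−x}: {23,33}, {24,32}, {25,31}, …, giving 5 two-element pairs; the single value 28 (it cannot pair with itself since the integers are distinct); and 4 integers whose partner 56−x falls outside [19,33].
Treating each of those 10 groups as a pigeonhole, one can pick one integer per group — 10 integers — with no two summing to 56.
The 11th integer lands in an occupied pair, forcing a sum of 56.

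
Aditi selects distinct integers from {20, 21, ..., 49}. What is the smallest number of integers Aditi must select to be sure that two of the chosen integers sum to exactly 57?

A set avoiding the sum 57 can contain at most one of each pair {x, 57−x}, plus the 12 elements whose complement lies outside the range.
The integers 29, …, 49 (21 of them) are such a set: any two sum to at least 29+30 = 59 > 57.
Any 22nd integer completes one of the 9 pairs, so 22 choices force a sum of 57.

22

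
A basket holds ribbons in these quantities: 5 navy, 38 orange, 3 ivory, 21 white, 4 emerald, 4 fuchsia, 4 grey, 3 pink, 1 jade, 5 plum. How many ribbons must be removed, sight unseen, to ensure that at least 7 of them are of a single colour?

42

By pigeonhole, put each drawn ribbon into a box by colour. The largest draw with every box below 7 takes min(count, 6) from each colour; colours with fewer than 6 contribute all they have.
Σ min(cᵢ, 6) = 5 + 6 + 3 + 6 + 4 + 4 + 4 + 3 + 1 + 5 = 41.
Draw number 41 + 1 = 42 must push one box to 7.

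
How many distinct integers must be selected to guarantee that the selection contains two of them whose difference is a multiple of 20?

21

Integers whose pairwise differences are multiples of 20 are exactly those sharing a remainder mod 20. By the pigeonhole principle, the 20 residue classes mod 20 are the pigeonholes.
With 20 integers one could put 1 in each residue class and have no class reach 2.
The 21st integer pushes some class to 2, so 20·1 + 1 = 21.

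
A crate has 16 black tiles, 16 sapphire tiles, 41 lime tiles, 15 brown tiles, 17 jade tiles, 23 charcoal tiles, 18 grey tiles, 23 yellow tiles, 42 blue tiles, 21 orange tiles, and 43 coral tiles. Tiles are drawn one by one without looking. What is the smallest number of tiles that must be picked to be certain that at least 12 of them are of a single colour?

122

The 11 colours are the holes; the tiles drawn are the pigeons.
To avoid 12 of any one colour, the worst case takes at most 11 of each colour.
That gives 11 + 11 + 11 + 11 + 11 + 11 + 11 + 11 + 11 + 11 + 11 = 121 tiles with no colour reaching 12.
The next tile forces some colour to 12, so 121 + 1 = 122.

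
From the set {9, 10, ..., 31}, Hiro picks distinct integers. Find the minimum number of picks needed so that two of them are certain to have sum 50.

18

Two chosen integers sum to 50 exactly when both halves of some pair {x, 50−x} with 19 ≤ x ≤ 50−x ≤ 31 are chosen — 6 such pairs.
The remaining 11 elements (those with no distinct partner in range) can never complete a 50-sum, so the worst case takes all of them and one from each pair: 11 + 6 = 17.
By pigeonhole, the 18th integer has to be the second member of some pair, so 17 + 1 = 18.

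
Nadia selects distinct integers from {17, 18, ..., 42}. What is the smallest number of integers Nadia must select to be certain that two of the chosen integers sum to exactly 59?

Two chosen integers sum to 59 exactly when both halves of some pair {x, 59−x} with 17 ≤ x ≤ 59−x ≤ 42 are chosen — 13 such pairs.
Every element belongs to one of those pairs, so the worst case picks one from each: 13 integers.
The 14th integer has to be the second member of some pair, so 13 + 1 = 14.

14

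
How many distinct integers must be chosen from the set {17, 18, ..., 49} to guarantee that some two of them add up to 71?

Group the elements by complementary pair {x, 71−x}: {22,49}, {23,48}, {24,47}, …, giving 14 two-element pairs and 5 integers whose partner 71−x falls outside [17,49].
Treating each of those 19 groups as a pigeonhole, one can pick one integer per group — 19 integers — with no two summing to 71.
The 20th integer lands in an occupied pair, forcing a sum of 71.

20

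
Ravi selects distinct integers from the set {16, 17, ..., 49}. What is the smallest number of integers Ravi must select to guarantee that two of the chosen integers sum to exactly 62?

Group the elements by complementary pair {x, 62−x}: {16,46}, {17,45}, {18,44}, …, giving 15 two-element pairs, the single value 31 (it cannot pair with itself since the integers are distinct), and 3 integers whose partner 62−x falls outside [16,49].
Pigeonhole: treating each of those 19 groups as a pigeonhole, one can pick one integer per group — 19 integers — with no two summing to 62.
The 20th integer lands in an occupied pair, forcing a sum of 62.

20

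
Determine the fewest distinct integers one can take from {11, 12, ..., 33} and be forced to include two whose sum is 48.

15

A set avoiding the sum 48 can contain at most one of each pair {x, 48−x}, plus the 5 elements whose complement lies outside the range or equal to its own complement.
The integers 11, …, 24 (14 of them) are such a set: any two sum to at least 11+12 = 23 and at most 23+24 = 47 < 48.
Any 15th integer completes one of the 9 pairs, so 15 choices force a sum of 48.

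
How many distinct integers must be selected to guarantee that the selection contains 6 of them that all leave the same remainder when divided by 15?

76

Pigeonhole: the 15 residue classes mod 15 are the pigeonholes.
With 75 integers one could put 5 in each residue class and have no class reach 6.
The 76th integer pushes some class to 6, so 15·5 + 1 = 76.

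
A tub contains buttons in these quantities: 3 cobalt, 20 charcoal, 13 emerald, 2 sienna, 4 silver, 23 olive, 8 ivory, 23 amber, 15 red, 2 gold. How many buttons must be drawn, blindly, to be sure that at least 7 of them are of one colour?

48

By the pigeonhole principle, put each drawn button into a box by colour. The largest draw with every box below 7 takes min(count, 6) from each colour; colours with fewer than 6 contribute all they have.
Σ min(cᵢ, 6) = 3 + 6 + 6 + 2 + 4 + 6 + 6 + 6 + 6 + 2 = 47.
Draw number 47 + 1 = 48 must push one box to 7.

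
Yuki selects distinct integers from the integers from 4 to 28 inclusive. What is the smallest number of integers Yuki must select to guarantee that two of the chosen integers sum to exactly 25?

Group the elements by complementary pair {x, 25−x}: {4,21}, {5,20}, {6,19}, …, giving 9 two-element pairs and 7 integers whose partner 25−x falls outside [4,28].
By the pigeonhole principle, treating each of those 16 groups as a pigeonhole, one can pick one integer per group — 16 integers — with no two summing to 25.
The 17th integer lands in an occupied pair, forcing a sum of 25.

17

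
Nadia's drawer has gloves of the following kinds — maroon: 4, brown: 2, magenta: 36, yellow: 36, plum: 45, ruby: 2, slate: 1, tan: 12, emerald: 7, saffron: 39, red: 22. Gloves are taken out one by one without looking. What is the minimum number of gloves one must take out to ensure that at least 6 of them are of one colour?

45

Put each drawn glove into a box by colour. The largest draw with every box below 6 takes min(count, 5) from each colour; colours with fewer than 5 contribute all they have.
Σ min(cᵢ, 5) = 4 + 2 + 5 + 5 + 5 + 2 + 1 + 5 + 5 + 5 + 5 = 44.
Draw number 44 + 1 = 45 must push one box to 6.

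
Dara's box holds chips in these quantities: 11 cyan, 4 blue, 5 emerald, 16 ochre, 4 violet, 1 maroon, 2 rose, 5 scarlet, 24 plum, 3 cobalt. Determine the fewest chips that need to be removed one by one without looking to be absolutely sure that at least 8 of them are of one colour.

By pigeonhole, the 10 colours are the holes; the chips drawn are the pigeons.
To avoid 8 of any one colour, the worst case takes at most 7 of each colour, or every chip of a colour that has fewer than 7.
That gives 7 + 4 + 5 + 7 + 4 + 1 + 2 + 5 + 7 + 3 = 45 chips with no colour reaching 8.
The next chip forces some colour to 8, so 45 + 1 = 46.

46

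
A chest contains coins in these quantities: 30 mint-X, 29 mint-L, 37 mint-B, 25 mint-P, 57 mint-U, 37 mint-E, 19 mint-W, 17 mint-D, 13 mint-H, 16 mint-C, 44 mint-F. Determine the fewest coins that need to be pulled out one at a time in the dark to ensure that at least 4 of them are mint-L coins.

299

In the worst case for collecting mint-L coins, every non-mint-L coin comes out first.
There are 30 + 37 + 25 + 57 + 37 + 19 + 17 + 13 + 16 + 44 = 295 non-mint-L coins altogether.
After those, each further coin must be mint-L, so 295 + 4 = 299 draws guarantee 4 mint-L coins.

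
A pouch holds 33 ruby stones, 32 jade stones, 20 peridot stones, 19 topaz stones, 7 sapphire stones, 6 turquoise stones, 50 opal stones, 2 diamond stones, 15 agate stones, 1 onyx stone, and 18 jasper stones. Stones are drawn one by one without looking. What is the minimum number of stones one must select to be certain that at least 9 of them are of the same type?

73

An adversary could hand out at most 8 stones per type (4 types run out sooner): 8 + 8 + 8 + 8 + 7 + 6 + 8 + 2 + 8 + 1 + 8 = 72 stones and still no type has 9.
One more stone lands in a type already at 8, so 73 draws are enough and 72 are not.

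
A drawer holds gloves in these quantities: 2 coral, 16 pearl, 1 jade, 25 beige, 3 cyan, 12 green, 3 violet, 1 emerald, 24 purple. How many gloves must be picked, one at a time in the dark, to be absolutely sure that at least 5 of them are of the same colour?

By the pigeonhole principle, the 9 colours are the holes; the gloves drawn are the pigeons.
To avoid 5 of any one colour, the worst case takes at most 4 of each colour, or every glove of a colour that has fewer than 4.
That gives 2 + 4 + 1 + 4 + 3 + 4 + 3 + 1 + 4 = 26 gloves with no colour reaching 5.
The next glove forces some colour to 5, so 26 + 1 = 27.

27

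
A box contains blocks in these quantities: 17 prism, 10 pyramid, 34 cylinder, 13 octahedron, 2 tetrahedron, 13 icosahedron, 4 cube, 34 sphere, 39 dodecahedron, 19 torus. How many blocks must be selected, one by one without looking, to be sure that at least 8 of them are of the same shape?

Pigeonhole: the 10 shapes are the holes; the blocks drawn are the pigeons.
To avoid 8 of any one shape, the worst case takes at most 7 of each shape, or every block of a shape that has fewer than 7.
That gives 7 + 7 + 7 + 7 + 2 + 7 + 4 + 7 + 7 + 7 = 62 blocks with no shape reaching 8.
The next block forces some shape to 8, so 62 + 1 = 63.

63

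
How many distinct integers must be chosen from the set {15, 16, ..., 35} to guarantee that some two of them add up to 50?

12

Two chosen integers sum to 50 exactly when both halves of some pair {x, 50−x} with 15 ≤ x ≤ 50−x ≤ 35 are chosen — 10 such pairs.
The remaining 1 element (those with no distinct partner in range) can never complete a 50-sum, so the worst case takes all of them and one from each pair: 1 + 10 = 11.
Pigeonhole: the 12th integer has to be the second member of some pair, so 11 + 1 = 12.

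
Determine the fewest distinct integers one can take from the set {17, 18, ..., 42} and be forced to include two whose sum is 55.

16

A set avoiding the sum 55 can contain at most one of each pair {x, 55−x}, plus the 4 elements whose complement lies outside the range.
The integers 28, …, 42 (15 of them) are such a set: any two sum to at least 28+29 = 57 > 55.
Any 16th integer completes one of the 11 pairs, so 16 choices force a sum of 55.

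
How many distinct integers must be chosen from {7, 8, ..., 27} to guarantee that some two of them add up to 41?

15

Two chosen integers sum to 41 exactly when both halves of some pair {x, 41−x} with 14 ≤ x ≤ 41−x ≤ 27 are chosen — 7 such pairs.
The remaining 7 elements (those with no distinct partner in range) can never complete a 41-sum, so the worst case takes all of them and one from each pair: 7 + 7 = 14.
By pigeonhole, the 15th integer has to be the second member of some pair, so 14 + 1 = 15.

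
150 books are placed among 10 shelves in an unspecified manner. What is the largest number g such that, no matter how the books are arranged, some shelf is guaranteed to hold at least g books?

15

By the pigeonhole principle, the 10 shelves are the holes and the 150 books are the pigeons.
If every shelf held at most 14 books, the total would be at most 10 × 14 = 140, which is less than 150.
So some shelf holds at least ⌈150/10⌉ = 15 books.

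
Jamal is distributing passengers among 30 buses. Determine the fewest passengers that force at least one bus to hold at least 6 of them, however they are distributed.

With 150 passengers one could put exactly 5 in each of the 30 buses, and no bus would reach 6.
By the pigeonhole principle, one more passenger must land in a bus that already has 5, giving it 6.
So 30 × 5 + 1 = 151 passengers are required.

151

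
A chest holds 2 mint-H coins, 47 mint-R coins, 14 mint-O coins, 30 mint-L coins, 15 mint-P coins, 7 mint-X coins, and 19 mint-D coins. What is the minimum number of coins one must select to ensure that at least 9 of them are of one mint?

An adversary could hand out at most 8 coins per mint (mint-H, mint-X run out sooner): 2 + 8 + 8 + 8 + 8 + 7 + 8 = 49 coins and still no mint has 9.
By pigeonhole, one more coin lands in a mint already at 8, so 50 draws are enough and 49 are not.

50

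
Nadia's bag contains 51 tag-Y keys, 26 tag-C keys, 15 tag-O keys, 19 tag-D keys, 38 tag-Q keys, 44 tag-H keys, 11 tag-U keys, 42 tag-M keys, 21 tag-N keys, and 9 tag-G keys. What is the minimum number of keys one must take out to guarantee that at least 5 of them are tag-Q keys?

In the worst case for collecting tag-Q keys, every non-tag-Q key comes out first.
There are 51 + 26 + 15 + 19 + 44 + 11 + 42 + 21 + 9 = 238 non-tag-Q keys altogether.
After those, each further key must be tag-Q, so 238 + 5 = 243 draws guarantee 5 tag-Q keys.

243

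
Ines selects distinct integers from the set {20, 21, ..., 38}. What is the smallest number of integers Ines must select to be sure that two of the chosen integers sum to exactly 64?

Two chosen integers sum to 64 exactly when both halves of some pair {x, 64−x} with 26 ≤ x ≤ 64−x ≤ 38 are chosen — 6 such pairs.
The remaining 7 elements (those with no distinct partner in range) can never complete a 64-sum, so the worst case takes all of them and one from each pair: 7 + 6 = 13.
The 14th integer has to be the second member of some pair, so 13 + 1 = 14.

14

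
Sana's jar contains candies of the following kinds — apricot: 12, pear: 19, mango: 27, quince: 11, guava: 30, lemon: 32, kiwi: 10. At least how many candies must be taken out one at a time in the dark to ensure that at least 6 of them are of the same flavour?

36

An adversary could hand out at most 5 candies per flavour: 5 + 5 + 5 + 5 + 5 + 5 + 5 = 35 candies and still no flavour has 6.
One more candy lands in a flavour already at 5, so 36 draws are enough and 35 are not.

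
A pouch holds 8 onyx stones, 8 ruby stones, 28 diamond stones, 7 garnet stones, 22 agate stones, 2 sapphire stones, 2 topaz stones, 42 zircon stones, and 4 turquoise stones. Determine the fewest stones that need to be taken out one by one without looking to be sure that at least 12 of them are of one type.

65

By the pigeonhole principle, put each drawn stone into a box by type. The largest draw with every box below 12 takes min(count, 11) from each type; types with fewer than 11 contribute all they have.
Σ min(cᵢ, 11) = 8 + 8 + 11 + 7 + 11 + 2 + 2 + 11 + 4 = 64.
Draw number 64 + 1 = 65 must push one box to 12.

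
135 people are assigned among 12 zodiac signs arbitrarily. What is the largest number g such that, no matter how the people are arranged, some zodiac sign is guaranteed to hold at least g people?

By the pigeonhole principle, the 12 zodiac signs are the holes and the 135 people are the pigeons.
If every zodiac sign held at most 11 people, the total would be at most 12 × 11 = 132, which is less than 135.
So some zodiac sign holds at least ⌈135/12⌉ = 12 people.

12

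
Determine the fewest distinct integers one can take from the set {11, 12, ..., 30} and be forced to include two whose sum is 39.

12

Two chosen integers sum to 39 exactly when both halves of some pair {x, 39−x} with 11 ≤ x ≤ 39−x ≤ 28 are chosen — 9 such pairs.
The remaining 2 elements (those with no distinct partner in range) can never complete a 39-sum, so the worst case takes all of them and one from each pair: 2 + 9 = 11.
By pigeonhole, the 12th integer has to be the second member of some pair, so 11 + 1 = 12.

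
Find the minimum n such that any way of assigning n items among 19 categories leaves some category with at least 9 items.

153

With 152 items one could put exactly 8 in each of the 19 categories, and no category would reach 9.
By pigeonhole, one more item must land in a category that already has 8, giving it 9.
So 19 × 8 + 1 = 153 items are required.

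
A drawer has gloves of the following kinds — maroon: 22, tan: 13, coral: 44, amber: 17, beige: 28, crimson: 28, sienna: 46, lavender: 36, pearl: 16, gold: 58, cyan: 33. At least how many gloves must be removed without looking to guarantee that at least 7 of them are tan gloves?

In the worst case for collecting tan gloves, every non-tan glove comes out first.
There are 22 + 44 + 17 + 28 + 28 + 46 + 36 + 16 + 58 + 33 = 328 non-tan gloves altogether.
After those, each further glove must be tan, so 328 + 7 = 335 draws guarantee 7 tan gloves.

335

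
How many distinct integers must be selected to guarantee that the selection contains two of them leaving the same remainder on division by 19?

20

By the pigeonhole principle, the 19 residue classes mod 19 are the pigeonholes.
With 19 integers one could put 1 in each residue class and have no class reach 2.
The 20th integer pushes some class to 2, so 19·1 + 1 = 20.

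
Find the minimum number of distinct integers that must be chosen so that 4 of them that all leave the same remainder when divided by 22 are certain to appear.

Pigeonhole: the 22 residue classes mod 22 are the pigeonholes.
With 66 integers one could put 3 in each residue class and have no class reach 4.
The 67th integer pushes some class to 4, so 22·3 + 1 = 67.

67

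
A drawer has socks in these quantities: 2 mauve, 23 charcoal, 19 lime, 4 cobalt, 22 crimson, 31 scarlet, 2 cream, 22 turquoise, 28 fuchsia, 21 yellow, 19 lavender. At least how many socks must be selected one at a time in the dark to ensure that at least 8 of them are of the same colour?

65

The 11 colours are the holes; the socks drawn are the pigeons.
To avoid 8 of any one colour, the worst case takes at most 7 of each colour, or every sock of a colour that has fewer than 7.
That gives 2 + 7 + 7 + 4 + 7 + 7 + 2 + 7 + 7 + 7 + 7 = 64 socks with no colour reaching 8.
The next sock forces some colour to 8, so 64 + 1 = 65.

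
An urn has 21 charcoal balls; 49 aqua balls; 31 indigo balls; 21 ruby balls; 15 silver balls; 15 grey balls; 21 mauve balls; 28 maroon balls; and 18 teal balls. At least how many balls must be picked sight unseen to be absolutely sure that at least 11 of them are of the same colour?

91

An adversary could hand out at most 10 balls per colour: 10 + 10 + 10 + 10 + 10 + 10 + 10 + 10 + 10 = 90 balls and still no colour has 11.
One more ball lands in a colour already at 10, so 91 draws are enough and 90 are not.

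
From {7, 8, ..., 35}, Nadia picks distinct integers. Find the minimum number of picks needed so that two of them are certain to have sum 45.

17

Group the elements by complementary pair {x, 45−x}: {10,35}, {11,34}, {12,33}, …, giving 13 two-element pairs and 3 integers whose partner 45−x falls outside [7,35].
By the pigeonhole principle, treating each of those 16 groups as a pigeonhole, one can pick one integer per group — 16 integers — with no two summing to 45.
The 17th integer lands in an occupied pair, forcing a sum of 45.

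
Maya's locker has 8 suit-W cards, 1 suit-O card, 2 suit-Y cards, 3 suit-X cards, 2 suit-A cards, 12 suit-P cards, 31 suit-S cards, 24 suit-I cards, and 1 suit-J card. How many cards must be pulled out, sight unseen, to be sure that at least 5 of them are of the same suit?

26

An adversary could hand out at most 4 cards per suit (5 suits run out sooner): 4 + 1 + 2 + 3 + 2 + 4 + 4 + 4 + 1 = 25 cards and still no suit has 5.
By the pigeonhole principle, one more card lands in a suit already at 4, so 26 draws are enough and 25 are not.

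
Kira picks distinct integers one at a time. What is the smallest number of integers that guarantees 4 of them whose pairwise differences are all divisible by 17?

Integers whose pairwise differences are multiples of 17 are exactly those sharing a remainder mod 17. The 17 residue classes mod 17 are the pigeonholes.
With 51 integers one could put 3 in each residue class and have no class reach 4.
The 52nd integer pushes some class to 4, so 17·3 + 1 = 52.

52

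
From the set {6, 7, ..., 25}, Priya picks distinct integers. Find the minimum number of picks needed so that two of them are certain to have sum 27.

A set avoiding the sum 27 can contain at most one of each pair {x, 27−x}, plus the 4 elements whose complement lies outside the range.
The integers 14, …, 25 (12 of them) are such a set: any two sum to at least 14+15 = 29 > 27.
By pigeonhole, any 13th integer completes one of the 8 pairs, so 13 choices force a sum of 27.

13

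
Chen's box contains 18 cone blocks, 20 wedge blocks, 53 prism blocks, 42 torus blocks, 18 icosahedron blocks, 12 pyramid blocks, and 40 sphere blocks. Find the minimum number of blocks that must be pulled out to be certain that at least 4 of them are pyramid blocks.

195

In the worst case for collecting pyramid blocks, every non-pyramid block comes out first.
There are 18 + 20 + 53 + 42 + 18 + 40 = 191 non-pyramid blocks altogether.
After those, each further block must be pyramid, so 191 + 4 = 195 draws guarantee 4 pyramid blocks.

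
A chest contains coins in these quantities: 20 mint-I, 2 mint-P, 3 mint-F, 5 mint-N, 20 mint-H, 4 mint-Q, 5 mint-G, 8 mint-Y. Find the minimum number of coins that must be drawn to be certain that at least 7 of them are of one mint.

Pigeonhole: put each drawn coin into a box by mint. The largest draw with every box below 7 takes min(count, 6) from each mint; mints with fewer than 6 contribute all they have.
Σ min(cᵢ, 6) = 6 + 2 + 3 + 5 + 6 + 4 + 5 + 6 = 37.
Draw number 37 + 1 = 38 must push one box to 7.

38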